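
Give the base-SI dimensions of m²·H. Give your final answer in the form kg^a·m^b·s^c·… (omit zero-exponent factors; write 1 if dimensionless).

kg·m⁴·s⁻²·A⁻²

H = Wb/A (inductance = flux per current),
    = kg·m²·s⁻²·A⁻².
Combining: m²·H = m² · (kg·m²·s⁻²·A⁻²) = kg·m⁴·s⁻²·A⁻².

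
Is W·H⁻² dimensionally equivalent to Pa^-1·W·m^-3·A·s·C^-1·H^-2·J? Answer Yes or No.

Left side:
  W = J/s (power = energy per time),
      = kg·m²·s⁻³.
  H = Wb/A (inductance = flux per current),
      = kg·m²·s⁻²·A⁻².
  So H⁻² = kg⁻²·m⁻⁴·s⁴·A⁴.
  Combining: W·H⁻² = (kg·m²·s⁻³) · (kg⁻²·m⁻⁴·s⁴·A⁴) = kg⁻¹·m⁻²·s·A⁴.
Right side:
  Pa = N/m² (pressure = force per area),
      = kg·m⁻¹·s⁻².
  So Pa⁻¹ = kg⁻¹·m·s².
  W = J/s (power = energy per time),
      = kg·m²·s⁻³.
  C = A·s = s·A (charge = current × time).
  So C⁻¹ = s⁻¹·A⁻¹.
  H = Wb/A (inductance = flux per current),
      = kg·m²·s⁻²·A⁻².
  So H⁻² = kg⁻²·m⁻⁴·s⁴·A⁴.
  J = N·m (work = force × distance),
      = kg·m²·s⁻².
  Combining: Pa⁻¹·W·m⁻³·A·s·C⁻¹·H⁻²·J = (kg⁻¹·m·s²) · (kg·m²·s⁻³) · m⁻³ · A · s · (s⁻¹·A⁻¹) · (kg⁻²·m⁻⁴·s⁴·A⁴) · (kg·m²·s⁻²) = kg⁻¹·m⁻²·s·A⁴.
Both reduce to kg⁻¹·m⁻²·s·A⁴.

Yes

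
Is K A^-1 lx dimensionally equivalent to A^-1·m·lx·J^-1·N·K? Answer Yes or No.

Left side:
  lx = m⁻²·cd.
  Combining: K·A⁻¹·lx = K · A⁻¹ · (m⁻²·cd) = m⁻²·A⁻¹·K·cd.
Right side:
  lx = m⁻²·cd.
  J = kg·m²·s⁻².
  So J⁻¹ = kg⁻¹·m⁻²·s².
  N = kg·m·s⁻².
  Combining: A⁻¹·m·lx·J⁻¹·N·K = A⁻¹ · m · (m⁻²·cd) · (kg⁻¹·m⁻²·s²) · (kg·m·s⁻²) · K = m⁻²·A⁻¹·K·cd.
Both reduce to m⁻²·A⁻¹·K·cd.

Yes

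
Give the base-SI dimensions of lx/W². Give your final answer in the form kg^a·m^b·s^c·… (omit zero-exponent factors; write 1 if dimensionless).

kg⁻²·m⁻⁶·s⁶·cd

W = kg·m²·s⁻³.
So W⁻² = kg⁻²·m⁻⁴·s⁶.
lx = m⁻²·cd.
Combining: W⁻²·lx = (kg⁻²·m⁻⁴·s⁶) · (m⁻²·cd) = kg⁻²·m⁻⁶·s⁶·cd.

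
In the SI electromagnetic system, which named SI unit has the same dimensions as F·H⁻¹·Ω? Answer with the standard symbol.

S

F = C/V (capacitance = charge per voltage),
    = A·s/(kg·m²·s⁻³·A⁻¹) (substituting C and V),
    = kg⁻¹·m⁻²·s⁴·A².
H = Wb/A (inductance = flux per current),
    = kg·m²·s⁻²·A⁻².
So H⁻¹ = kg⁻¹·m⁻²·s²·A².
Ω = V/A (resistance = voltage per current),
    = kg·m²·s⁻³·A⁻².
Combining: F·H⁻¹·Ω = (kg⁻¹·m⁻²·s⁴·A²) · (kg⁻¹·m⁻²·s²·A²) · (kg·m²·s⁻³·A⁻²) = kg⁻¹·m⁻²·s³·A².
kg⁻¹·m⁻²·s³·A² is the base-SI form of the siemens.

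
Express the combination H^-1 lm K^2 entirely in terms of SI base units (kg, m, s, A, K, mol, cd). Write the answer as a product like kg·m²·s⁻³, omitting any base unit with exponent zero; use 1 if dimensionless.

H = Wb/A (inductance = flux per current),
    = kg·m²·s⁻²·A⁻².
So H⁻¹ = kg⁻¹·m⁻²·s²·A².
lm = cd·sr = cd (luminous flux; sr is dimensionless).
Combining: H⁻¹·lm·K² = (kg⁻¹·m⁻²·s²·A²) · cd · K² = kg⁻¹·m⁻²·s²·A²·K²·cd.

kg⁻¹·m⁻²·s²·A²·K²·cd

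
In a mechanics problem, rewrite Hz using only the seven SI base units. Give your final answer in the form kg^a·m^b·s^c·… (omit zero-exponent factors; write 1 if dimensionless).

Hz = 1/s = s⁻¹ (frequency is cycles per second).

s⁻¹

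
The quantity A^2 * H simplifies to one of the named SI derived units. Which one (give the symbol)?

J

H = kg·m²·s⁻²·A⁻².
Combining: A²·H = A² · (kg·m²·s⁻²·A⁻²) = kg·m²·s⁻².
kg·m²·s⁻² is the base-SI form of the joule.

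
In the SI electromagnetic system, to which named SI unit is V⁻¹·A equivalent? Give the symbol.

S

V = W/A (potential = power per current),
    = kg·m²·s⁻³·A⁻¹.
So V⁻¹ = kg⁻¹·m⁻²·s³·A.
Combining: V⁻¹·A = (kg⁻¹·m⁻²·s³·A) · A = kg⁻¹·m⁻²·s³·A².
kg⁻¹·m⁻²·s³·A² is the base-SI form of the siemens.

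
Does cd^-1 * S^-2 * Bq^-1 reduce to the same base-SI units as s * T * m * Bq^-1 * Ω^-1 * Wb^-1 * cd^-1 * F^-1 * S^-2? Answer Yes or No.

No

Left side:
  S = kg⁻¹·m⁻²·s³·A².
  So S⁻² = kg²·m⁴·s⁻⁶·A⁻⁴.
  Bq = s⁻¹.
  So Bq⁻¹ = s.
  Combining: cd⁻¹·S⁻²·Bq⁻¹ = cd⁻¹ · (kg²·m⁴·s⁻⁶·A⁻⁴) · s = kg²·m⁴·s⁻⁵·A⁻⁴·cd⁻¹.
Right side:
  T = Wb/m² (flux density = flux per area),
      = kg·s⁻²·A⁻¹.
  Bq = 1/s = s⁻¹ (activity is decays per second).
  So Bq⁻¹ = s.
  Ω = V/A (resistance = voltage per current),
      = kg·m²·s⁻³·A⁻².
  So Ω⁻¹ = kg⁻¹·m⁻²·s³·A².
  Wb = V·s (flux: a volt is a weber per second),
      = kg·m²·s⁻²·A⁻¹.
  So Wb⁻¹ = kg⁻¹·m⁻²·s²·A.
  F = C/V (capacitance = charge per voltage),
      = A·s/(kg·m²·s⁻³·A⁻¹) (substituting C and V),
      = kg⁻¹·m⁻²·s⁴·A².
  So F⁻¹ = kg·m²·s⁻⁴·A⁻².
  S = 1/Ω (conductance is reciprocal resistance),
      = kg⁻¹·m⁻²·s³·A².
  So S⁻² = kg²·m⁴·s⁻⁶·A⁻⁴.
  Combining: s·T·m·Bq⁻¹·Ω⁻¹·Wb⁻¹·cd⁻¹·F⁻¹·S⁻² = s · (kg·s⁻²·A⁻¹) · m · s · (kg⁻¹·m⁻²·s³·A²) · (kg⁻¹·m⁻²·s²·A) · cd⁻¹ · (kg·m²·s⁻⁴·A⁻²) · (kg²·m⁴·s⁻⁶·A⁻⁴) = kg²·m³·s⁻⁵·A⁻⁴·cd⁻¹.
Left is kg²·m⁴·s⁻⁵·A⁻⁴·cd⁻¹; right is kg²·m³·s⁻⁵·A⁻⁴·cd⁻¹ — different.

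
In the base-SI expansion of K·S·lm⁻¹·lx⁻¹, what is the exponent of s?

3

S = 1/Ω (conductance is reciprocal resistance),
    = kg⁻¹·m⁻²·s³·A².
lm = cd·sr = cd (luminous flux; sr is dimensionless).
So lm⁻¹ = cd⁻¹.
lx = lm/m² (illuminance = luminous flux per area),
    = m⁻²·cd.
So lx⁻¹ = m²·cd⁻¹.
Combining: K·S·lm⁻¹·lx⁻¹ = K · (kg⁻¹·m⁻²·s³·A²) · cd⁻¹ · (m²·cd⁻¹) = kg⁻¹·s³·A²·K·cd⁻².
The exponent of s is 3.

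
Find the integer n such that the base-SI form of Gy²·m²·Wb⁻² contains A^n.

Gy = J/kg (absorbed dose = energy per mass),
    = m²·s⁻².
So Gy² = m⁴·s⁻⁴.
Wb = V·s (flux: a volt is a weber per second),
    = kg·m²·s⁻²·A⁻¹.
So Wb⁻² = kg⁻²·m⁻⁴·s⁴·A².
Combining: Gy²·m²·Wb⁻² = (m⁴·s⁻⁴) · m² · (kg⁻²·m⁻⁴·s⁴·A²) = kg⁻²·m²·A².
The exponent of A is 2.

2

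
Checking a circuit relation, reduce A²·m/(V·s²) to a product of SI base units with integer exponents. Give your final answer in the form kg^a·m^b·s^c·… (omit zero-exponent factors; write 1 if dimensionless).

kg⁻¹·m⁻¹·s·A³

V = W/A (potential = power per current),
    = kg·m²·s⁻³·A⁻¹.
So V⁻¹ = kg⁻¹·m⁻²·s³·A.
Combining: A²·V⁻¹·s⁻²·m = A² · (kg⁻¹·m⁻²·s³·A) · s⁻² · m = kg⁻¹·m⁻¹·s·A³.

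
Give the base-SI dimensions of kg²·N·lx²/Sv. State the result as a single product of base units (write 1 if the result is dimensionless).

N = kg·m/s² = kg·m·s⁻² (force = mass × acceleration).
lx = lm/m² (illuminance = luminous flux per area),
    = m⁻²·cd.
So lx² = m⁻⁴·cd².
Sv = J/kg (equivalent dose = energy per mass),
    = m²·s⁻².
So Sv⁻¹ = m⁻²·s².
Combining: kg²·N·lx²·Sv⁻¹ = kg² · (kg·m·s⁻²) · (m⁻⁴·cd²) · (m⁻²·s²) = kg³·m⁻⁵·cd².

kg³·m⁻⁵·cd²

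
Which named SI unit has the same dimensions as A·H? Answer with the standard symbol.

Wb

H = Wb/A (inductance = flux per current),
    = kg·m²·s⁻²·A⁻².
Combining: A·H = A · (kg·m²·s⁻²·A⁻²) = kg·m²·s⁻²·A⁻¹.
kg·m²·s⁻²·A⁻¹ is the base-SI form of the weber.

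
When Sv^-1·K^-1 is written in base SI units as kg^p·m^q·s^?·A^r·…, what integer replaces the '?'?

Sv = J/kg (equivalent dose = energy per mass),
    = m²·s⁻².
So Sv⁻¹ = m⁻²·s².
Combining: Sv⁻¹·K⁻¹ = (m⁻²·s²) · K⁻¹ = m⁻²·s²·K⁻¹.
The exponent of s is 2.

2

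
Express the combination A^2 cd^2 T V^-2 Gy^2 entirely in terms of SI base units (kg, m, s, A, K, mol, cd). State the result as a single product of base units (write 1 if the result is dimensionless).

kg⁻¹·A³·cd²

T = kg·s⁻²·A⁻¹.
V = kg·m²·s⁻³·A⁻¹.
So V⁻² = kg⁻²·m⁻⁴·s⁶·A².
Gy = m²·s⁻².
So Gy² = m⁴·s⁻⁴.
Combining: A²·cd²·T·V⁻²·Gy² = A² · cd² · (kg·s⁻²·A⁻¹) · (kg⁻²·m⁻⁴·s⁶·A²) · (m⁴·s⁻⁴) = kg⁻¹·A³·cd².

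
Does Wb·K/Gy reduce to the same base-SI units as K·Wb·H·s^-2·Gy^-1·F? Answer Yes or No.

Left side:
  Wb = V·s (flux: a volt is a weber per second),
      = kg·m²·s⁻²·A⁻¹.
  Gy = J/kg (absorbed dose = energy per mass),
      = m²·s⁻².
  So Gy⁻¹ = m⁻²·s².
  Combining: Wb·Gy⁻¹·K = (kg·m²·s⁻²·A⁻¹) · (m⁻²·s²) · K = kg·A⁻¹·K.
Right side:
  Wb = kg·m²·s⁻²·A⁻¹.
  H = kg·m²·s⁻²·A⁻².
  Gy = m²·s⁻².
  So Gy⁻¹ = m⁻²·s².
  F = kg⁻¹·m⁻²·s⁴·A².
  Combining: K·Wb·H·s⁻²·Gy⁻¹·F = K · (kg·m²·s⁻²·A⁻¹) · (kg·m²·s⁻²·A⁻²) · s⁻² · (m⁻²·s²) · (kg⁻¹·m⁻²·s⁴·A²) = kg·A⁻¹·K.
Both reduce to kg·A⁻¹·K.

Yes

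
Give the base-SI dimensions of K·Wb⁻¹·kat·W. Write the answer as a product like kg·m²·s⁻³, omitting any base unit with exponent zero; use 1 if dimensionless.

s⁻²·A·K·mol

Wb = V·s (flux: a volt is a weber per second),
    = kg·m²·s⁻²·A⁻¹.
So Wb⁻¹ = kg⁻¹·m⁻²·s²·A.
kat = mol/s = s⁻¹·mol (catalytic activity).
W = J/s (power = energy per time),
    = kg·m²·s⁻³.
Combining: K·Wb⁻¹·kat·W = K · (kg⁻¹·m⁻²·s²·A) · (s⁻¹·mol) · (kg·m²·s⁻³) = s⁻²·A·K·mol.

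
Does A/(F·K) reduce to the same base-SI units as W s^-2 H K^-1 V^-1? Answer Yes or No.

Yes

Left side:
  F = kg⁻¹·m⁻²·s⁴·A².
  So F⁻¹ = kg·m²·s⁻⁴·A⁻².
  Combining: A·F⁻¹·K⁻¹ = A · (kg·m²·s⁻⁴·A⁻²) · K⁻¹ = kg·m²·s⁻⁴·A⁻¹·K⁻¹.
Right side:
  W = kg·m²·s⁻³.
  H = kg·m²·s⁻²·A⁻².
  V = kg·m²·s⁻³·A⁻¹.
  So V⁻¹ = kg⁻¹·m⁻²·s³·A.
  Combining: W·s⁻²·H·K⁻¹·V⁻¹ = (kg·m²·s⁻³) · s⁻² · (kg·m²·s⁻²·A⁻²) · K⁻¹ · (kg⁻¹·m⁻²·s³·A) = kg·m²·s⁻⁴·A⁻¹·K⁻¹.
Both reduce to kg·m²·s⁻⁴·A⁻¹·K⁻¹.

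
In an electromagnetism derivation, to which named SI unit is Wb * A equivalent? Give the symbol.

J

Wb = V·s (flux: a volt is a weber per second),
    = kg·m²·s⁻²·A⁻¹.
Combining: Wb·A = (kg·m²·s⁻²·A⁻¹) · A = kg·m²·s⁻².
kg·m²·s⁻² is the base-SI form of the joule.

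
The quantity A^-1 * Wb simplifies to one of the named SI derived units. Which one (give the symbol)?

H

Wb = kg·m²·s⁻²·A⁻¹.
Combining: A⁻¹·Wb = A⁻¹ · (kg·m²·s⁻²·A⁻¹) = kg·m²·s⁻²·A⁻².
kg·m²·s⁻²·A⁻² is the base-SI form of the henry.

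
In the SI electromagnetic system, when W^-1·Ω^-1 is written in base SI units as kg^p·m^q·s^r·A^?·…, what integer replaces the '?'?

2

W = kg·m²·s⁻³.
So W⁻¹ = kg⁻¹·m⁻²·s³.
Ω = kg·m²·s⁻³·A⁻².
So Ω⁻¹ = kg⁻¹·m⁻²·s³·A².
Combining: W⁻¹·Ω⁻¹ = (kg⁻¹·m⁻²·s³) · (kg⁻¹·m⁻²·s³·A²) = kg⁻²·m⁻⁴·s⁶·A².
The exponent of A is 2.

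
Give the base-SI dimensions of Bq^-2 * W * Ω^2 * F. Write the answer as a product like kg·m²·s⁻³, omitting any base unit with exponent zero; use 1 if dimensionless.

kg²·m⁴·s⁻³·A⁻²

Bq = s⁻¹.
So Bq⁻² = s².
W = kg·m²·s⁻³.
Ω = kg·m²·s⁻³·A⁻².
So Ω² = kg²·m⁴·s⁻⁶·A⁻⁴.
F = kg⁻¹·m⁻²·s⁴·A².
Combining: Bq⁻²·W·Ω²·F = s² · (kg·m²·s⁻³) · (kg²·m⁴·s⁻⁶·A⁻⁴) · (kg⁻¹·m⁻²·s⁴·A²) = kg²·m⁴·s⁻³·A⁻².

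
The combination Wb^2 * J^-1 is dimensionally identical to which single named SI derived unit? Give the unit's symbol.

H

Wb = kg·m²·s⁻²·A⁻¹.
So Wb² = kg²·m⁴·s⁻⁴·A⁻².
J = kg·m²·s⁻².
So J⁻¹ = kg⁻¹·m⁻²·s².
Combining: Wb²·J⁻¹ = (kg²·m⁴·s⁻⁴·A⁻²) · (kg⁻¹·m⁻²·s²) = kg·m²·s⁻²·A⁻².
kg·m²·s⁻²·A⁻² is the base-SI form of the henry.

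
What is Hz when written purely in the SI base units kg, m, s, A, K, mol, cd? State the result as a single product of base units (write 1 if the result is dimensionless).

Hz = 1/s = s⁻¹ (frequency is cycles per second).

s⁻¹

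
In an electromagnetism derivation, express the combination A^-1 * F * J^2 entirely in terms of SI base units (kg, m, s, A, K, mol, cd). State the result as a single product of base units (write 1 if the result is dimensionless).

F = C/V (capacitance = charge per voltage),
    = A·s/(kg·m²·s⁻³·A⁻¹) (substituting C and V),
    = kg⁻¹·m⁻²·s⁴·A².
J = N·m (work = force × distance),
    = kg·m²·s⁻².
So J² = kg²·m⁴·s⁻⁴.
Combining: A⁻¹·F·J² = A⁻¹ · (kg⁻¹·m⁻²·s⁴·A²) · (kg²·m⁴·s⁻⁴) = kg·m²·A.

kg·m²·A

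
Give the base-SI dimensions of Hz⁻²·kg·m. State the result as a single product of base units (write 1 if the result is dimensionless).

Hz = 1/s = s⁻¹ (frequency is cycles per second).
So Hz⁻² = s².
Combining: Hz⁻²·kg·m = s² · kg · m = kg·m·s².

kg·m·s²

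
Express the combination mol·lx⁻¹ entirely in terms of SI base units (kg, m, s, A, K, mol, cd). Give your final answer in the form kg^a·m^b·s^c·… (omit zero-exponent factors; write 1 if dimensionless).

lx = lm/m² (illuminance = luminous flux per area),
    = m⁻²·cd.
So lx⁻¹ = m²·cd⁻¹.
Combining: mol·lx⁻¹ = mol · (m²·cd⁻¹) = m²·mol·cd⁻¹.

m²·mol·cd⁻¹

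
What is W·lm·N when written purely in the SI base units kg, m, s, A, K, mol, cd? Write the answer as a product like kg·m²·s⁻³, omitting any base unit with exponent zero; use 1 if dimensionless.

kg²·m³·s⁻⁵·cd

W = J/s (power = energy per time),
    = kg·m²·s⁻³.
lm = cd·sr = cd (luminous flux; sr is dimensionless).
N = kg·m/s² = kg·m·s⁻² (force = mass × acceleration).
Combining: W·lm·N = (kg·m²·s⁻³) · cd · (kg·m·s⁻²) = kg²·m³·s⁻⁵·cd.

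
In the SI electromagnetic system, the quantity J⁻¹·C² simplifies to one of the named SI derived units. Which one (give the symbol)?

J = N·m (work = force × distance),
    = kg·m²·s⁻².
So J⁻¹ = kg⁻¹·m⁻²·s².
C = A·s = s·A (charge = current × time).
So C² = s²·A².
Combining: J⁻¹·C² = (kg⁻¹·m⁻²·s²) · (s²·A²) = kg⁻¹·m⁻²·s⁴·A².
kg⁻¹·m⁻²·s⁴·A² is the base-SI form of the farad.

F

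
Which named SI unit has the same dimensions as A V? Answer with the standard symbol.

W

V = kg·m²·s⁻³·A⁻¹.
Combining: A·V = A · (kg·m²·s⁻³·A⁻¹) = kg·m²·s⁻³.
kg·m²·s⁻³ is the base-SI form of the watt.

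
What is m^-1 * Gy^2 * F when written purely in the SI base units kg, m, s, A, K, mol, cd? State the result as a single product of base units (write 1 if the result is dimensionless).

Gy = J/kg (absorbed dose = energy per mass),
    = m²·s⁻².
So Gy² = m⁴·s⁻⁴.
F = C/V (capacitance = charge per voltage),
    = A·s/(kg·m²·s⁻³·A⁻¹) (substituting C and V),
    = kg⁻¹·m⁻²·s⁴·A².
Combining: m⁻¹·Gy²·F = m⁻¹ · (m⁴·s⁻⁴) · (kg⁻¹·m⁻²·s⁴·A²) = kg⁻¹·m·A².

kg⁻¹·m·A²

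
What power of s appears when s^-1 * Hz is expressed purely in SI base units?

-2

Hz = s⁻¹.
Combining: s⁻¹·Hz = s⁻¹ · s⁻¹ = s⁻².
The exponent of s is -2.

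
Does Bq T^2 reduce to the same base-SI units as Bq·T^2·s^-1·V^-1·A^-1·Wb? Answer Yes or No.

Left side:
  Bq = s⁻¹.
  T = kg·s⁻²·A⁻¹.
  So T² = kg²·s⁻⁴·A⁻².
  Combining: Bq·T² = s⁻¹ · (kg²·s⁻⁴·A⁻²) = kg²·s⁻⁵·A⁻².
Right side:
  Bq = s⁻¹.
  T = kg·s⁻²·A⁻¹.
  So T² = kg²·s⁻⁴·A⁻².
  V = kg·m²·s⁻³·A⁻¹.
  So V⁻¹ = kg⁻¹·m⁻²·s³·A.
  Wb = kg·m²·s⁻²·A⁻¹.
  Combining: Bq·T²·s⁻¹·V⁻¹·A⁻¹·Wb = s⁻¹ · (kg²·s⁻⁴·A⁻²) · s⁻¹ · (kg⁻¹·m⁻²·s³·A) · A⁻¹ · (kg·m²·s⁻²·A⁻¹) = kg²·s⁻⁵·A⁻³.
Left is kg²·s⁻⁵·A⁻²; right is kg²·s⁻⁵·A⁻³ — different.

No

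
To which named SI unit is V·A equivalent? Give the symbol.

W

V = kg·m²·s⁻³·A⁻¹.
Combining: V·A = (kg·m²·s⁻³·A⁻¹) · A = kg·m²·s⁻³.
kg·m²·s⁻³ is the base-SI form of the watt.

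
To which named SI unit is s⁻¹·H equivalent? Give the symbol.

Ω

H = Wb/A (inductance = flux per current),
    = kg·m²·s⁻²·A⁻².
Combining: s⁻¹·H = s⁻¹ · (kg·m²·s⁻²·A⁻²) = kg·m²·s⁻³·A⁻².
kg·m²·s⁻³·A⁻² is the base-SI form of the ohm.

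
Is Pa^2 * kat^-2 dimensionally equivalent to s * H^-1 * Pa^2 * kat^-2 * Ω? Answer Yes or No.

Left side:
  Pa = kg·m⁻¹·s⁻².
  So Pa² = kg²·m⁻²·s⁻⁴.
  kat = s⁻¹·mol.
  So kat⁻² = s²·mol⁻².
  Combining: Pa²·kat⁻² = (kg²·m⁻²·s⁻⁴) · (s²·mol⁻²) = kg²·m⁻²·s⁻²·mol⁻².
Right side:
  H = Wb/A (inductance = flux per current),
      = kg·m²·s⁻²·A⁻².
  So H⁻¹ = kg⁻¹·m⁻²·s²·A².
  Pa = N/m² (pressure = force per area),
      = kg·m⁻¹·s⁻².
  So Pa² = kg²·m⁻²·s⁻⁴.
  kat = mol/s = s⁻¹·mol (catalytic activity).
  So kat⁻² = s²·mol⁻².
  Ω = V/A (resistance = voltage per current),
      = kg·m²·s⁻³·A⁻².
  Combining: s·H⁻¹·Pa²·kat⁻²·Ω = s · (kg⁻¹·m⁻²·s²·A²) · (kg²·m⁻²·s⁻⁴) · (s²·mol⁻²) · (kg·m²·s⁻³·A⁻²) = kg²·m⁻²·s⁻²·mol⁻².
Both reduce to kg²·m⁻²·s⁻²·mol⁻².

Yes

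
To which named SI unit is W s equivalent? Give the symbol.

W = J/s (power = energy per time),
    = kg·m²·s⁻³.
Combining: W·s = (kg·m²·s⁻³) · s = kg·m²·s⁻².
kg·m²·s⁻² is the base-SI form of the joule.

J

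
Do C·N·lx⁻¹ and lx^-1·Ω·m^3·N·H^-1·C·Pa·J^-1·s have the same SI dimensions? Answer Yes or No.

Left side:
  C = A·s = s·A (charge = current × time).
  N = kg·m/s² = kg·m·s⁻² (force = mass × acceleration).
  lx = lm/m² (illuminance = luminous flux per area),
      = m⁻²·cd.
  So lx⁻¹ = m²·cd⁻¹.
  Combining: C·N·lx⁻¹ = (s·A) · (kg·m·s⁻²) · (m²·cd⁻¹) = kg·m³·s⁻¹·A·cd⁻¹.
Right side:
  lx = lm/m² (illuminance = luminous flux per area),
      = m⁻²·cd.
  So lx⁻¹ = m²·cd⁻¹.
  Ω = V/A (resistance = voltage per current),
      = kg·m²·s⁻³·A⁻².
  N = kg·m/s² = kg·m·s⁻² (force = mass × acceleration).
  H = Wb/A (inductance = flux per current),
      = kg·m²·s⁻²·A⁻².
  So H⁻¹ = kg⁻¹·m⁻²·s²·A².
  C = A·s = s·A (charge = current × time).
  Pa = N/m² (pressure = force per area),
      = kg·m⁻¹·s⁻².
  J = N·m (work = force × distance),
      = kg·m²·s⁻².
  So J⁻¹ = kg⁻¹·m⁻²·s².
  Combining: lx⁻¹·Ω·m³·N·H⁻¹·C·Pa·J⁻¹·s = (m²·cd⁻¹) · (kg·m²·s⁻³·A⁻²) · m³ · (kg·m·s⁻²) · (kg⁻¹·m⁻²·s²·A²) · (s·A) · (kg·m⁻¹·s⁻²) · (kg⁻¹·m⁻²·s²) · s = kg·m³·s⁻¹·A·cd⁻¹.
Both reduce to kg·m³·s⁻¹·A·cd⁻¹.

Yes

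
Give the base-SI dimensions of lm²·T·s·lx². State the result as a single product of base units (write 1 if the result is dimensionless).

kg·m⁻⁴·s⁻¹·A⁻¹·cd⁴

lm = cd.
So lm² = cd².
T = kg·s⁻²·A⁻¹.
lx = m⁻²·cd.
So lx² = m⁻⁴·cd².
Combining: lm²·T·s·lx² = cd² · (kg·s⁻²·A⁻¹) · s · (m⁻⁴·cd²) = kg·m⁻⁴·s⁻¹·A⁻¹·cd⁴.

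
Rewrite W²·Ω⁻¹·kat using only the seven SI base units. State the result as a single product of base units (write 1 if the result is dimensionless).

kg·m²·s⁻⁴·A²·mol

W = J/s (power = energy per time),
    = kg·m²·s⁻³.
So W² = kg²·m⁴·s⁻⁶.
Ω = V/A (resistance = voltage per current),
    = kg·m²·s⁻³·A⁻².
So Ω⁻¹ = kg⁻¹·m⁻²·s³·A².
kat = mol/s = s⁻¹·mol (catalytic activity).
Combining: W²·Ω⁻¹·kat = (kg²·m⁴·s⁻⁶) · (kg⁻¹·m⁻²·s³·A²) · (s⁻¹·mol) = kg·m²·s⁻⁴·A²·mol.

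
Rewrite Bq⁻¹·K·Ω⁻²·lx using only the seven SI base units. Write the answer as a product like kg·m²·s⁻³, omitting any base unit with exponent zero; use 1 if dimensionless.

kg⁻²·m⁻⁶·s⁷·A⁴·K·cd

Bq = s⁻¹.
So Bq⁻¹ = s.
Ω = kg·m²·s⁻³·A⁻².
So Ω⁻² = kg⁻²·m⁻⁴·s⁶·A⁴.
lx = m⁻²·cd.
Combining: Bq⁻¹·K·Ω⁻²·lx = s · K · (kg⁻²·m⁻⁴·s⁶·A⁴) · (m⁻²·cd) = kg⁻²·m⁻⁶·s⁷·A⁴·K·cd.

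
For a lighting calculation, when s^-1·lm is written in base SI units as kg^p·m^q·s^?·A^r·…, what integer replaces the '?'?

lm = cd·sr = cd (luminous flux; sr is dimensionless).
Combining: s⁻¹·lm = s⁻¹ · cd = s⁻¹·cd.
The exponent of s is -1.

-1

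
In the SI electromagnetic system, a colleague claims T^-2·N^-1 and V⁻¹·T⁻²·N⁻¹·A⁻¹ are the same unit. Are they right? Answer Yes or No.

Left side:
  T = Wb/m² (flux density = flux per area),
      = kg·s⁻²·A⁻¹.
  So T⁻² = kg⁻²·s⁴·A².
  N = kg·m/s² = kg·m·s⁻² (force = mass × acceleration).
  So N⁻¹ = kg⁻¹·m⁻¹·s².
  Combining: T⁻²·N⁻¹ = (kg⁻²·s⁴·A²) · (kg⁻¹·m⁻¹·s²) = kg⁻³·m⁻¹·s⁶·A².
Right side:
  V = kg·m²·s⁻³·A⁻¹.
  So V⁻¹ = kg⁻¹·m⁻²·s³·A.
  T = kg·s⁻²·A⁻¹.
  So T⁻² = kg⁻²·s⁴·A².
  N = kg·m·s⁻².
  So N⁻¹ = kg⁻¹·m⁻¹·s².
  Combining: V⁻¹·T⁻²·N⁻¹·A⁻¹ = (kg⁻¹·m⁻²·s³·A) · (kg⁻²·s⁴·A²) · (kg⁻¹·m⁻¹·s²) · A⁻¹ = kg⁻⁴·m⁻³·s⁹·A².
Left is kg⁻³·m⁻¹·s⁶·A²; right is kg⁻⁴·m⁻³·s⁹·A² — different.

No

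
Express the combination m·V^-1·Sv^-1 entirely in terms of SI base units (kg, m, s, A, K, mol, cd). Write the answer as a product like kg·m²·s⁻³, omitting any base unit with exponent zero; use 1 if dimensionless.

kg⁻¹·m⁻³·s⁵·A

V = W/A (potential = power per current),
    = kg·m²·s⁻³·A⁻¹.
So V⁻¹ = kg⁻¹·m⁻²·s³·A.
Sv = J/kg (equivalent dose = energy per mass),
    = m²·s⁻².
So Sv⁻¹ = m⁻²·s².
Combining: m·V⁻¹·Sv⁻¹ = m · (kg⁻¹·m⁻²·s³·A) · (m⁻²·s²) = kg⁻¹·m⁻³·s⁵·A.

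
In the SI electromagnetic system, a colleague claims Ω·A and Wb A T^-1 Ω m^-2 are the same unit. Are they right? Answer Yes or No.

Left side:
  Ω = V/A (resistance = voltage per current),
      = kg·m²·s⁻³·A⁻².
  Combining: Ω·A = (kg·m²·s⁻³·A⁻²) · A = kg·m²·s⁻³·A⁻¹.
Right side:
  Wb = V·s (flux: a volt is a weber per second),
      = kg·m²·s⁻²·A⁻¹.
  T = Wb/m² (flux density = flux per area),
      = kg·s⁻²·A⁻¹.
  So T⁻¹ = kg⁻¹·s²·A.
  Ω = V/A (resistance = voltage per current),
      = kg·m²·s⁻³·A⁻².
  Combining: Wb·A·T⁻¹·Ω·m⁻² = (kg·m²·s⁻²·A⁻¹) · A · (kg⁻¹·s²·A) · (kg·m²·s⁻³·A⁻²) · m⁻² = kg·m²·s⁻³·A⁻¹.
Both reduce to kg·m²·s⁻³·A⁻¹.

Yes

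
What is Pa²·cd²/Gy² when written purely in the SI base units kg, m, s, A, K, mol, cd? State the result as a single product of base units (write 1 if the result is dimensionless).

Pa = N/m² (pressure = force per area),
    = kg·m⁻¹·s⁻².
So Pa² = kg²·m⁻²·s⁻⁴.
Gy = J/kg (absorbed dose = energy per mass),
    = m²·s⁻².
So Gy⁻² = m⁻⁴·s⁴.
Combining: Pa²·cd²·Gy⁻² = (kg²·m⁻²·s⁻⁴) · cd² · (m⁻⁴·s⁴) = kg²·m⁻⁶·cd².

kg²·m⁻⁶·cd²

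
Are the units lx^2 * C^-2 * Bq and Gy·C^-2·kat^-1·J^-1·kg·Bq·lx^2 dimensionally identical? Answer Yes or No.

No

Left side:
  lx = lm/m² (illuminance = luminous flux per area),
      = m⁻²·cd.
  So lx² = m⁻⁴·cd².
  C = A·s = s·A (charge = current × time).
  So C⁻² = s⁻²·A⁻².
  Bq = 1/s = s⁻¹ (activity is decays per second).
  Combining: lx²·C⁻²·Bq = (m⁻⁴·cd²) · (s⁻²·A⁻²) · s⁻¹ = m⁻⁴·s⁻³·A⁻²·cd².
Right side:
  Gy = m²·s⁻².
  C = s·A.
  So C⁻² = s⁻²·A⁻².
  kat = s⁻¹·mol.
  So kat⁻¹ = s·mol⁻¹.
  J = kg·m²·s⁻².
  So J⁻¹ = kg⁻¹·m⁻²·s².
  Bq = s⁻¹.
  lx = m⁻²·cd.
  So lx² = m⁻⁴·cd².
  Combining: Gy·C⁻²·kat⁻¹·J⁻¹·kg·Bq·lx² = (m²·s⁻²) · (s⁻²·A⁻²) · (s·mol⁻¹) · (kg⁻¹·m⁻²·s²) · kg · s⁻¹ · (m⁻⁴·cd²) = m⁻⁴·s⁻²·A⁻²·mol⁻¹·cd².
Left is m⁻⁴·s⁻³·A⁻²·cd²; right is m⁻⁴·s⁻²·A⁻²·mol⁻¹·cd² — different.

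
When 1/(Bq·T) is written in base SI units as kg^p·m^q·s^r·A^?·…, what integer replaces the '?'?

1

Bq = 1/s = s⁻¹ (activity is decays per second).
So Bq⁻¹ = s.
T = Wb/m² (flux density = flux per area),
    = kg·s⁻²·A⁻¹.
So T⁻¹ = kg⁻¹·s²·A.
Combining: Bq⁻¹·T⁻¹ = s · (kg⁻¹·s²·A) = kg⁻¹·s³·A.
The exponent of A is 1.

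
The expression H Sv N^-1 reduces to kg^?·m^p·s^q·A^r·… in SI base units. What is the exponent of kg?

0

H = Wb/A (inductance = flux per current),
    = kg·m²·s⁻²·A⁻².
Sv = J/kg (equivalent dose = energy per mass),
    = m²·s⁻².
N = kg·m/s² = kg·m·s⁻² (force = mass × acceleration).
So N⁻¹ = kg⁻¹·m⁻¹·s².
Combining: H·Sv·N⁻¹ = (kg·m²·s⁻²·A⁻²) · (m²·s⁻²) · (kg⁻¹·m⁻¹·s²) = m³·s⁻²·A⁻².
The exponent of kg is 0.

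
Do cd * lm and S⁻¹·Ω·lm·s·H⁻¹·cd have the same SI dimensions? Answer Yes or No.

No

Left side:
  lm = cd.
  Combining: cd·lm = cd · cd = cd².
Right side:
  S = 1/Ω (conductance is reciprocal resistance),
      = kg⁻¹·m⁻²·s³·A².
  So S⁻¹ = kg·m²·s⁻³·A⁻².
  Ω = V/A (resistance = voltage per current),
      = kg·m²·s⁻³·A⁻².
  lm = cd·sr = cd (luminous flux; sr is dimensionless).
  H = Wb/A (inductance = flux per current),
      = kg·m²·s⁻²·A⁻².
  So H⁻¹ = kg⁻¹·m⁻²·s²·A².
  Combining: S⁻¹·Ω·lm·s·H⁻¹·cd = (kg·m²·s⁻³·A⁻²) · (kg·m²·s⁻³·A⁻²) · cd · s · (kg⁻¹·m⁻²·s²·A²) · cd = kg·m²·s⁻³·A⁻²·cd².
Left is cd²; right is kg·m²·s⁻³·A⁻²·cd² — different.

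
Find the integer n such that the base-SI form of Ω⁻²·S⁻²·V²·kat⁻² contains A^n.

-2

Ω = kg·m²·s⁻³·A⁻².
So Ω⁻² = kg⁻²·m⁻⁴·s⁶·A⁴.
S = kg⁻¹·m⁻²·s³·A².
So S⁻² = kg²·m⁴·s⁻⁶·A⁻⁴.
V = kg·m²·s⁻³·A⁻¹.
So V² = kg²·m⁴·s⁻⁶·A⁻².
kat = s⁻¹·mol.
So kat⁻² = s²·mol⁻².
Combining: Ω⁻²·S⁻²·V²·kat⁻² = (kg⁻²·m⁻⁴·s⁶·A⁴) · (kg²·m⁴·s⁻⁶·A⁻⁴) · (kg²·m⁴·s⁻⁶·A⁻²) · (s²·mol⁻²) = kg²·m⁴·s⁻⁴·A⁻²·mol⁻².
The exponent of A is -2.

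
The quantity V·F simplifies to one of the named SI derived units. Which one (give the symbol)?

C

V = W/A (potential = power per current),
    = kg·m²·s⁻³·A⁻¹.
F = C/V (capacitance = charge per voltage),
    = A·s/(kg·m²·s⁻³·A⁻¹) (substituting C and V),
    = kg⁻¹·m⁻²·s⁴·A².
Combining: V·F = (kg·m²·s⁻³·A⁻¹) · (kg⁻¹·m⁻²·s⁴·A²) = s·A.
s·A is the base-SI form of the coulomb.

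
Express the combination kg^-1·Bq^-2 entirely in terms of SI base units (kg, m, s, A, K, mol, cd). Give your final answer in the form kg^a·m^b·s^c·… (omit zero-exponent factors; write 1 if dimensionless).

Bq = 1/s = s⁻¹ (activity is decays per second).
So Bq⁻² = s².
Combining: kg⁻¹·Bq⁻² = kg⁻¹ · s² = kg⁻¹·s².

kg⁻¹·s²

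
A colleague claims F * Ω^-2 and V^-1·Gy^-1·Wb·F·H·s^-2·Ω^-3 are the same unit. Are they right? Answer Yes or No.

Left side:
  F = kg⁻¹·m⁻²·s⁴·A².
  Ω = kg·m²·s⁻³·A⁻².
  So Ω⁻² = kg⁻²·m⁻⁴·s⁶·A⁴.
  Combining: F·Ω⁻² = (kg⁻¹·m⁻²·s⁴·A²) · (kg⁻²·m⁻⁴·s⁶·A⁴) = kg⁻³·m⁻⁶·s¹⁰·A⁶.
Right side:
  V = W/A (potential = power per current),
      = kg·m²·s⁻³·A⁻¹.
  So V⁻¹ = kg⁻¹·m⁻²·s³·A.
  Gy = J/kg (absorbed dose = energy per mass),
      = m²·s⁻².
  So Gy⁻¹ = m⁻²·s².
  Wb = V·s (flux: a volt is a weber per second),
      = kg·m²·s⁻²·A⁻¹.
  F = C/V (capacitance = charge per voltage),
      = A·s/(kg·m²·s⁻³·A⁻¹) (substituting C and V),
      = kg⁻¹·m⁻²·s⁴·A².
  H = Wb/A (inductance = flux per current),
      = kg·m²·s⁻²·A⁻².
  Ω = V/A (resistance = voltage per current),
      = kg·m²·s⁻³·A⁻².
  So Ω⁻³ = kg⁻³·m⁻⁶·s⁹·A⁶.
  Combining: V⁻¹·Gy⁻¹·Wb·F·H·s⁻²·Ω⁻³ = (kg⁻¹·m⁻²·s³·A) · (m⁻²·s²) · (kg·m²·s⁻²·A⁻¹) · (kg⁻¹·m⁻²·s⁴·A²) · (kg·m²·s⁻²·A⁻²) · s⁻² · (kg⁻³·m⁻⁶·s⁹·A⁶) = kg⁻³·m⁻⁸·s¹²·A⁶.
Left is kg⁻³·m⁻⁶·s¹⁰·A⁶; right is kg⁻³·m⁻⁸·s¹²·A⁶ — different.

No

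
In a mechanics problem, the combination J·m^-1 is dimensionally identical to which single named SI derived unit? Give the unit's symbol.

N

J = N·m (work = force × distance),
    = kg·m²·s⁻².
Combining: J·m⁻¹ = (kg·m²·s⁻²) · m⁻¹ = kg·m·s⁻².
kg·m·s⁻² is the base-SI form of the newton.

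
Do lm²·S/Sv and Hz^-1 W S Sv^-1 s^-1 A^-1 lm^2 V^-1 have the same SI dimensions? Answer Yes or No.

Yes

Left side:
  lm = cd·sr = cd (luminous flux; sr is dimensionless).
  So lm² = cd².
  Sv = J/kg (equivalent dose = energy per mass),
      = m²·s⁻².
  So Sv⁻¹ = m⁻²·s².
  S = 1/Ω (conductance is reciprocal resistance),
      = kg⁻¹·m⁻²·s³·A².
  Combining: lm²·Sv⁻¹·S = cd² · (m⁻²·s²) · (kg⁻¹·m⁻²·s³·A²) = kg⁻¹·m⁻⁴·s⁵·A²·cd².
Right side:
  Hz = s⁻¹.
  So Hz⁻¹ = s.
  W = kg·m²·s⁻³.
  S = kg⁻¹·m⁻²·s³·A².
  Sv = m²·s⁻².
  So Sv⁻¹ = m⁻²·s².
  lm = cd.
  So lm² = cd².
  V = kg·m²·s⁻³·A⁻¹.
  So V⁻¹ = kg⁻¹·m⁻²·s³·A.
  Combining: Hz⁻¹·W·S·Sv⁻¹·s⁻¹·A⁻¹·lm²·V⁻¹ = s · (kg·m²·s⁻³) · (kg⁻¹·m⁻²·s³·A²) · (m⁻²·s²) · s⁻¹ · A⁻¹ · cd² · (kg⁻¹·m⁻²·s³·A) = kg⁻¹·m⁻⁴·s⁵·A²·cd².
Both reduce to kg⁻¹·m⁻⁴·s⁵·A²·cd².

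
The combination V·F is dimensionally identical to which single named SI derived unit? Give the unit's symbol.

C

V = W/A (potential = power per current),
    = kg·m²·s⁻³·A⁻¹.
F = C/V (capacitance = charge per voltage),
    = A·s/(kg·m²·s⁻³·A⁻¹) (substituting C and V),
    = kg⁻¹·m⁻²·s⁴·A².
Combining: V·F = (kg·m²·s⁻³·A⁻¹) · (kg⁻¹·m⁻²·s⁴·A²) = s·A.
s·A is the base-SI form of the coulomb.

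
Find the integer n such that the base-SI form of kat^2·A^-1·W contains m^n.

kat = s⁻¹·mol.
So kat² = s⁻²·mol².
W = kg·m²·s⁻³.
Combining: kat²·A⁻¹·W = (s⁻²·mol²) · A⁻¹ · (kg·m²·s⁻³) = kg·m²·s⁻⁵·A⁻¹·mol².
The exponent of m is 2.

2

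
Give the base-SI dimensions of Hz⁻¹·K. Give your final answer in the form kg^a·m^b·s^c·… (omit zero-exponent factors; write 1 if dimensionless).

Hz = 1/s = s⁻¹ (frequency is cycles per second).
So Hz⁻¹ = s.
Combining: Hz⁻¹·K = s · K = s·K.

s·K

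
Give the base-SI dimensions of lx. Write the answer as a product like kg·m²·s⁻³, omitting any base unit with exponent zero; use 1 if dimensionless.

lx = lm/m² (illuminance = luminous flux per area),
    = m⁻²·cd.

m⁻²·cd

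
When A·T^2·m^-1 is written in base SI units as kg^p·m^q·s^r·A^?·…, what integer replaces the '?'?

T = kg·s⁻²·A⁻¹.
So T² = kg²·s⁻⁴·A⁻².
Combining: A·T²·m⁻¹ = A · (kg²·s⁻⁴·A⁻²) · m⁻¹ = kg²·m⁻¹·s⁻⁴·A⁻¹.
The exponent of A is -1.

-1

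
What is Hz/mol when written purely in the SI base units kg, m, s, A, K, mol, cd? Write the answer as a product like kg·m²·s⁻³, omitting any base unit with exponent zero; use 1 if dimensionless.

s⁻¹·mol⁻¹

Hz = s⁻¹.
Combining: Hz·mol⁻¹ = s⁻¹ · mol⁻¹ = s⁻¹·mol⁻¹.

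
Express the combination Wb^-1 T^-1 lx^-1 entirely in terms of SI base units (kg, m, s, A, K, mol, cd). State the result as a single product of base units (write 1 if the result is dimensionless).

Wb = V·s (flux: a volt is a weber per second),
    = kg·m²·s⁻²·A⁻¹.
So Wb⁻¹ = kg⁻¹·m⁻²·s²·A.
T = Wb/m² (flux density = flux per area),
    = kg·s⁻²·A⁻¹.
So T⁻¹ = kg⁻¹·s²·A.
lx = lm/m² (illuminance = luminous flux per area),
    = m⁻²·cd.
So lx⁻¹ = m²·cd⁻¹.
Combining: Wb⁻¹·T⁻¹·lx⁻¹ = (kg⁻¹·m⁻²·s²·A) · (kg⁻¹·s²·A) · (m²·cd⁻¹) = kg⁻²·s⁴·A²·cd⁻¹.

kg⁻²·s⁴·A²·cd⁻¹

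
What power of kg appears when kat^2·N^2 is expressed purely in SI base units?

2

kat = s⁻¹·mol.
So kat² = s⁻²·mol².
N = kg·m·s⁻².
So N² = kg²·m²·s⁻⁴.
Combining: kat²·N² = (s⁻²·mol²) · (kg²·m²·s⁻⁴) = kg²·m²·s⁻⁶·mol².
The exponent of kg is 2.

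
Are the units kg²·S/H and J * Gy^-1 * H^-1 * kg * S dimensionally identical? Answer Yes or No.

Left side:
  H = Wb/A (inductance = flux per current),
      = kg·m²·s⁻²·A⁻².
  So H⁻¹ = kg⁻¹·m⁻²·s²·A².
  S = 1/Ω (conductance is reciprocal resistance),
      = kg⁻¹·m⁻²·s³·A².
  Combining: H⁻¹·kg²·S = (kg⁻¹·m⁻²·s²·A²) · kg² · (kg⁻¹·m⁻²·s³·A²) = m⁻⁴·s⁵·A⁴.
Right side:
  J = N·m (work = force × distance),
      = kg·m²·s⁻².
  Gy = J/kg (absorbed dose = energy per mass),
      = m²·s⁻².
  So Gy⁻¹ = m⁻²·s².
  H = Wb/A (inductance = flux per current),
      = kg·m²·s⁻²·A⁻².
  So H⁻¹ = kg⁻¹·m⁻²·s²·A².
  S = 1/Ω (conductance is reciprocal resistance),
      = kg⁻¹·m⁻²·s³·A².
  Combining: J·Gy⁻¹·H⁻¹·kg·S = (kg·m²·s⁻²) · (m⁻²·s²) · (kg⁻¹·m⁻²·s²·A²) · kg · (kg⁻¹·m⁻²·s³·A²) = m⁻⁴·s⁵·A⁴.
Both reduce to m⁻⁴·s⁵·A⁴.

Yes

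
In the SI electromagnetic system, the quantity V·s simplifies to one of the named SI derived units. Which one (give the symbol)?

V = kg·m²·s⁻³·A⁻¹.
Combining: V·s = (kg·m²·s⁻³·A⁻¹) · s = kg·m²·s⁻²·A⁻¹.
kg·m²·s⁻²·A⁻¹ is the base-SI form of the weber.

Wb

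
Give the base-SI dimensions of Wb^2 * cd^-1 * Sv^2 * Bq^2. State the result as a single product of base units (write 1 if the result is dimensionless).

kg²·m⁸·s⁻¹⁰·A⁻²·cd⁻¹

Wb = V·s (flux: a volt is a weber per second),
    = kg·m²·s⁻²·A⁻¹.
So Wb² = kg²·m⁴·s⁻⁴·A⁻².
Sv = J/kg (equivalent dose = energy per mass),
    = m²·s⁻².
So Sv² = m⁴·s⁻⁴.
Bq = 1/s = s⁻¹ (activity is decays per second).
So Bq² = s⁻².
Combining: Wb²·cd⁻¹·Sv²·Bq² = (kg²·m⁴·s⁻⁴·A⁻²) · cd⁻¹ · (m⁴·s⁻⁴) · s⁻² = kg²·m⁸·s⁻¹⁰·A⁻²·cd⁻¹.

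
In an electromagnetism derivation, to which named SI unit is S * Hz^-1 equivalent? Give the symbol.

S = kg⁻¹·m⁻²·s³·A².
Hz = s⁻¹.
So Hz⁻¹ = s.
Combining: S·Hz⁻¹ = (kg⁻¹·m⁻²·s³·A²) · s = kg⁻¹·m⁻²·s⁴·A².
kg⁻¹·m⁻²·s⁴·A² is the base-SI form of the farad.

F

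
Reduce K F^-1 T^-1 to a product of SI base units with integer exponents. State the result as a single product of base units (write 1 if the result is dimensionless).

F = C/V (capacitance = charge per voltage),
    = A·s/(kg·m²·s⁻³·A⁻¹) (substituting C and V),
    = kg⁻¹·m⁻²·s⁴·A².
So F⁻¹ = kg·m²·s⁻⁴·A⁻².
T = Wb/m² (flux density = flux per area),
    = kg·s⁻²·A⁻¹.
So T⁻¹ = kg⁻¹·s²·A.
Combining: K·F⁻¹·T⁻¹ = K · (kg·m²·s⁻⁴·A⁻²) · (kg⁻¹·s²·A) = m²·s⁻²·A⁻¹·K.

m²·s⁻²·A⁻¹·K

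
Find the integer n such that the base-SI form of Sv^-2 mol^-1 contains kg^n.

Sv = m²·s⁻².
So Sv⁻² = m⁻⁴·s⁴.
Combining: Sv⁻²·mol⁻¹ = (m⁻⁴·s⁴) · mol⁻¹ = m⁻⁴·s⁴·mol⁻¹.
The exponent of kg is 0.

0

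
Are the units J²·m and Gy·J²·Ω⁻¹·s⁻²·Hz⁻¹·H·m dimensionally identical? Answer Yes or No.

No

Left side:
  J = N·m (work = force × distance),
      = kg·m²·s⁻².
  So J² = kg²·m⁴·s⁻⁴.
  Combining: J²·m = (kg²·m⁴·s⁻⁴) · m = kg²·m⁵·s⁻⁴.
Right side:
  Gy = J/kg (absorbed dose = energy per mass),
      = m²·s⁻².
  J = N·m (work = force × distance),
      = kg·m²·s⁻².
  So J² = kg²·m⁴·s⁻⁴.
  Ω = V/A (resistance = voltage per current),
      = kg·m²·s⁻³·A⁻².
  So Ω⁻¹ = kg⁻¹·m⁻²·s³·A².
  Hz = 1/s = s⁻¹ (frequency is cycles per second).
  So Hz⁻¹ = s.
  H = Wb/A (inductance = flux per current),
      = kg·m²·s⁻²·A⁻².
  Combining: Gy·J²·Ω⁻¹·s⁻²·Hz⁻¹·H·m = (m²·s⁻²) · (kg²·m⁴·s⁻⁴) · (kg⁻¹·m⁻²·s³·A²) · s⁻² · s · (kg·m²·s⁻²·A⁻²) · m = kg²·m⁷·s⁻⁶.
Left is kg²·m⁵·s⁻⁴; right is kg²·m⁷·s⁻⁶ — different.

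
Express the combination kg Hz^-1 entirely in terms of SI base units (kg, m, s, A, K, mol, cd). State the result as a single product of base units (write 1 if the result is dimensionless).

kg·s

Hz = s⁻¹.
So Hz⁻¹ = s.
Combining: kg·Hz⁻¹ = kg · s = kg·s.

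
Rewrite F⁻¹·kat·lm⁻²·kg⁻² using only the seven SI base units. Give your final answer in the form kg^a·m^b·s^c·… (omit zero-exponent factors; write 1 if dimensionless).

F = C/V (capacitance = charge per voltage),
    = A·s/(kg·m²·s⁻³·A⁻¹) (substituting C and V),
    = kg⁻¹·m⁻²·s⁴·A².
So F⁻¹ = kg·m²·s⁻⁴·A⁻².
kat = mol/s = s⁻¹·mol (catalytic activity).
lm = cd·sr = cd (luminous flux; sr is dimensionless).
So lm⁻² = cd⁻².
Combining: F⁻¹·kat·lm⁻²·kg⁻² = (kg·m²·s⁻⁴·A⁻²) · (s⁻¹·mol) · cd⁻² · kg⁻² = kg⁻¹·m²·s⁻⁵·A⁻²·mol·cd⁻².

kg⁻¹·m²·s⁻⁵·A⁻²·mol·cd⁻²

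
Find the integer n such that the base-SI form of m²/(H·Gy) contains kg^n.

-1

H = Wb/A (inductance = flux per current),
    = kg·m²·s⁻²·A⁻².
So H⁻¹ = kg⁻¹·m⁻²·s²·A².
Gy = J/kg (absorbed dose = energy per mass),
    = m²·s⁻².
So Gy⁻¹ = m⁻²·s².
Combining: H⁻¹·Gy⁻¹·m² = (kg⁻¹·m⁻²·s²·A²) · (m⁻²·s²) · m² = kg⁻¹·m⁻²·s⁴·A².
The exponent of kg is -1.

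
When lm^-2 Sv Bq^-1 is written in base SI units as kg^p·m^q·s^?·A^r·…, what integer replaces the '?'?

lm = cd.
So lm⁻² = cd⁻².
Sv = m²·s⁻².
Bq = s⁻¹.
So Bq⁻¹ = s.
Combining: lm⁻²·Sv·Bq⁻¹ = cd⁻² · (m²·s⁻²) · s = m²·s⁻¹·cd⁻².
The exponent of s is -1.

-1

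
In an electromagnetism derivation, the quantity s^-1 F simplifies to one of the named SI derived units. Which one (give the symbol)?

F = C/V (capacitance = charge per voltage),
    = A·s/(kg·m²·s⁻³·A⁻¹) (substituting C and V),
    = kg⁻¹·m⁻²·s⁴·A².
Combining: s⁻¹·F = s⁻¹ · (kg⁻¹·m⁻²·s⁴·A²) = kg⁻¹·m⁻²·s³·A².
kg⁻¹·m⁻²·s³·A² is the base-SI form of the siemens.

S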